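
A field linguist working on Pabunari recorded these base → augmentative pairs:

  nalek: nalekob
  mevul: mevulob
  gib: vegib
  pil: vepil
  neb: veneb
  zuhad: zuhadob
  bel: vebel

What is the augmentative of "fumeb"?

"fumeb" has 2 vowels. The stems with 2 vowels (zuhad → zuhadob, mevul → mevulob, nalek → nalekob) add -ob.
The other pattern: stems with 1 vowel add the prefix ve-.
So fumeb → fumebob.

fumebob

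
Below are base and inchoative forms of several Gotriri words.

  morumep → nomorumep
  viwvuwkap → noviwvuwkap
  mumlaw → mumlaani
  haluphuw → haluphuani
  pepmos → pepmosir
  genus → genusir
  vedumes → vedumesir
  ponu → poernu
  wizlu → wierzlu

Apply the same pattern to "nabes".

viwvuwkap and mumlaw both have last vowel 'a' yet inflect differently (noviwvuwkap, mumlaani), so the last vowel is not what conditions the rule; the final letter is.
"nabes" ends in -s. The stems ending in -s (pepmos → pepmosir, genus → genusir, vedumes → vedumesir) add -ir.
The other patterns: stems ending in -p add the prefix no-; stems ending in -w drop the final letter and add -ani; stems ending in -u insert -er- after the first vowel.
So nabes → nabesir.

nabesir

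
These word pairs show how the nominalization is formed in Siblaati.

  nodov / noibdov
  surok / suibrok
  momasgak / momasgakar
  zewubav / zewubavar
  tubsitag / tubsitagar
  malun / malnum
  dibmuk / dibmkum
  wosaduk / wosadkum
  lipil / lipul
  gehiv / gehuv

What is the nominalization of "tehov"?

teibhov

surok and momasgak both end in -k yet inflect differently (suibrok, momasgakar), so the final letter is not what conditions the rule; the last vowel is.
"tehov" has last vowel 'o'. The stems whose last vowel is 'o' (nodov → noibdov, surok → suibrok) insert -ib- after the first vowel.
The other patterns: stems whose last vowel is 'a' add -ar; stems whose last vowel is 'u' delete the last vowel and add -um; stems whose last vowel is 'i' change the last vowel to 'u'.
So tehov → teibhov.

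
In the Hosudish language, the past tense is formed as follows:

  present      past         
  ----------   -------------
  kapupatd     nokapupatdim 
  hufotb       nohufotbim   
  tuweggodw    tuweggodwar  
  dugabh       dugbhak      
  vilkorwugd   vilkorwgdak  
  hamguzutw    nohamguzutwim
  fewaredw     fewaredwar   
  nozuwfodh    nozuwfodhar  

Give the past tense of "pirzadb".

pirzadbar

tuweggodw and hamguzutw both end in -w yet inflect differently (tuweggodwar, nohamguzutwim), so the final letter is not what conditions the rule; the second-to-last letter is.
"pirzadb" has second-to-last letter 'd'. The stems whose second-to-last letter is 'd' (tuweggodw → tuweggodwar, fewaredw → fewaredwar, nozuwfodh → nozuwfodhar) add -ar.
The other patterns: stems whose second-to-last letter is 't' add no- … -im around the stem; stems whose second-to-last letter is 'b' or 'g' delete the last vowel and add -ak.
So pirzadb → pirzadbar.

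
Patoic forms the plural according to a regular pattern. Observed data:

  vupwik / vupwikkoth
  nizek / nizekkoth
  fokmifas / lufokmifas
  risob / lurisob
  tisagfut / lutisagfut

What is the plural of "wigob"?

luwigob

"wigob" ends in -b. The one such stem in the data (risob → lurisob) adds the prefix lu-, so the same rule applies.
The other pattern: stems ending in -k double the final consonant and add -oth.
So wigob → luwigob.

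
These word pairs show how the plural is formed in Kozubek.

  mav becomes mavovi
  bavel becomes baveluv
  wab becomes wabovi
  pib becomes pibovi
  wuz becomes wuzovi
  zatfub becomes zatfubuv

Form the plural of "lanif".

lanifuv

"lanif" has 2 vowels. The stems with 2 vowels (bavel → baveluv, zatfub → zatfubuv) add -uv.
So lanif → lanifuv.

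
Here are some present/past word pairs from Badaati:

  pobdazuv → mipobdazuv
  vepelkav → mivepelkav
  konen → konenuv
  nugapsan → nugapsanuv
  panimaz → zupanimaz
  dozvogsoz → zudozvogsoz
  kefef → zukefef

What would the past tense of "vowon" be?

vowonuv

"vowon" ends in -n. The stems ending in -n (konen → konenuv, nugapsan → nugapsanuv) add -uv.
So vowon → vowonuv.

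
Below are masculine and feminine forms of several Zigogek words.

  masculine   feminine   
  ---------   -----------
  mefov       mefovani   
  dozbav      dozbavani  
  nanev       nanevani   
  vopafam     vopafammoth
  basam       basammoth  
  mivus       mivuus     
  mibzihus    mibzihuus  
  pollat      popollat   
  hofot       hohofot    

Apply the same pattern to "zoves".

zoveus

dozbav and vopafam both have last vowel 'a' yet inflect differently (dozbavani, vopafammoth), so the last vowel is not what conditions the rule; the final letter is.
"zoves" ends in -s. The stems ending in -s (mivus → mivuus, mibzihus → mibzihuus) drop the final letter and add -us.
The other patterns: stems ending in -v add -ani; stems ending in -m double the final consonant and add -oth; stems ending in -t repeat the first consonant+vowel as a prefix.
So zoves → zoveus.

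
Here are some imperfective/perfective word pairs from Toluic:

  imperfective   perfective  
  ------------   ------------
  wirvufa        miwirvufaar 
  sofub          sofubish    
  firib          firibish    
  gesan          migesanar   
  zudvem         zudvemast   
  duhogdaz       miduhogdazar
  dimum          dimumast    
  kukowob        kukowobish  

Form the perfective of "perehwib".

"perehwib" ends in -b. The stems ending in -b (kukowob → kukowobish, sofub → sofubish, firib → firibish) add -ish.
So perehwib → perehwibish.

perehwibish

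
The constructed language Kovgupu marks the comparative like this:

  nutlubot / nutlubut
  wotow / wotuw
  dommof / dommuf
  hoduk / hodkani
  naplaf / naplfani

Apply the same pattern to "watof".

dommof and naplaf both end in -f yet inflect differently (dommuf, naplfani), so the final letter is not what conditions the rule; the last vowel is.
"watof" has last vowel 'o'. The stems whose last vowel is 'o' (nutlubot → nutlubut, wotow → wotuw, dommof → dommuf) change the last vowel to 'u'.
The other pattern: stems whose last vowel is 'a' or 'u' delete the last vowel and add -ani.
So watof → watuf.

watuf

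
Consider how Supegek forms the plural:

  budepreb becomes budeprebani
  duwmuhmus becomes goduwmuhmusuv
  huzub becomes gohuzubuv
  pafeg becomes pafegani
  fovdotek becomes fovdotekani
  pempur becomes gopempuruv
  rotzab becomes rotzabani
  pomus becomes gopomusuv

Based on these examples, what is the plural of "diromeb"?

diromebani

huzub and rotzab both end in -b yet inflect differently (gohuzubuv, rotzabani), so the final letter is not what conditions the rule; the last vowel is.
"diromeb" has last vowel 'e'. The stems whose last vowel is 'e' (budepreb → budeprebani, pafeg → pafegani, fovdotek → fovdotekani) add -ani.
The other pattern: stems whose last vowel is 'u' add go- … -uv around the stem.
So diromeb → diromebani.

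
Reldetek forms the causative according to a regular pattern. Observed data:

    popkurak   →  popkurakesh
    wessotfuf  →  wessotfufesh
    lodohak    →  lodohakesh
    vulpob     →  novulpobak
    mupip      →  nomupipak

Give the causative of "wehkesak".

wehkesakesh

"wehkesak" ends in -k. The stems ending in -k (popkurak → popkurakesh, lodohak → lodohakesh) add -esh.
So wehkesak → wehkesakesh.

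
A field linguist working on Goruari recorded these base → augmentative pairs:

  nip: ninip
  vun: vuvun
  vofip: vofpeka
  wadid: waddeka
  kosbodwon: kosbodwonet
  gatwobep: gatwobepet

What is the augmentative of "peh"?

pepeh

nip and vofip both end in -p yet inflect differently (ninip, vofpeka), so the final letter is not what conditions the rule; the number of vowels is.
"peh" has 1 vowel. The stems with 1 vowel (nip → ninip, vun → vuvun) repeat the first consonant+vowel as a prefix.
So peh → pepeh.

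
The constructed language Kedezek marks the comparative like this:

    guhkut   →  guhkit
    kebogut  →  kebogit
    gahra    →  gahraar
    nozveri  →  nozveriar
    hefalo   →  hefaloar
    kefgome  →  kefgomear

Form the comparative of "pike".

pikear

"pike" ends in a vowel. The stems ending in a vowel (gahra → gahraar, nozveri → nozveriar, hefalo → hefaloar) add -ar.
The other pattern: stems ending in a consonant change the last vowel to 'i'.
So pike → pikear.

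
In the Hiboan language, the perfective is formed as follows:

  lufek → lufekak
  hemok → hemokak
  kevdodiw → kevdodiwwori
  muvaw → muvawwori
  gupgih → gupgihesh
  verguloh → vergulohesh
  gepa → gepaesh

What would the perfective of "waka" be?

wakaesh

"waka" ends in -a. The one such stem in the data (gepa → gepaesh) adds -esh, so the same rule applies.
So waka → wakaesh.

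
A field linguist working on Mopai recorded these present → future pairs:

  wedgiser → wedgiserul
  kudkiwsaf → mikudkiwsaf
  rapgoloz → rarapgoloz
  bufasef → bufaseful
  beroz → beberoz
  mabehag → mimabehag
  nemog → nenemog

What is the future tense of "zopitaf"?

mizopitaf

mabehag and nemog both end in -g yet inflect differently (mimabehag, nenemog), so the final letter is not what conditions the rule; the last vowel is.
"zopitaf" has last vowel 'a'. The stems whose last vowel is 'a' (mabehag → mimabehag, kudkiwsaf → mikudkiwsaf) add the prefix mi-.
So zopitaf → mizopitaf.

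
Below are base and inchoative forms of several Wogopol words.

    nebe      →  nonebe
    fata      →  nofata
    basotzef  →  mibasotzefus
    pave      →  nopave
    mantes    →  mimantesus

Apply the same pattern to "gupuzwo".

nogupuzwo

nebe and mantes both have last vowel 'e' yet inflect differently (nonebe, mimantesus), so the last vowel is not what conditions the rule; whether the stem ends in a vowel or a consonant is.
"gupuzwo" ends in a vowel. The stems ending in a vowel (nebe → nonebe, pave → nopave, fata → nofata) add the prefix no-.
So gupuzwo → nogupuzwo.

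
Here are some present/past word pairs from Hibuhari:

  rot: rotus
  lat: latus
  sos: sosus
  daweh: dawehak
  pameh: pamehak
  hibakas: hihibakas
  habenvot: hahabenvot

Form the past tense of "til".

tilus

sos and hibakas both end in -s yet inflect differently (sosus, hihibakas), so the final letter is not what conditions the rule; the number of vowels is.
"til" has 1 vowel. The stems with 1 vowel (rot → rotus, lat → latus, sos → sosus) add -us.
So til → tilus.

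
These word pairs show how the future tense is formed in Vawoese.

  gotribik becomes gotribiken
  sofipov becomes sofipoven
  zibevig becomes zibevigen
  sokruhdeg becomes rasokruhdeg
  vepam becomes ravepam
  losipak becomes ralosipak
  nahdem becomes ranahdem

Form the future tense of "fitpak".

rafitpak

zibevig and sokruhdeg both end in -g yet inflect differently (zibevigen, rasokruhdeg), so the final letter is not what conditions the rule; the last vowel is.
"fitpak" has last vowel 'a'. The stems whose last vowel is 'a' (vepam → ravepam, losipak → ralosipak) add the prefix ra-.
So fitpak → rafitpak.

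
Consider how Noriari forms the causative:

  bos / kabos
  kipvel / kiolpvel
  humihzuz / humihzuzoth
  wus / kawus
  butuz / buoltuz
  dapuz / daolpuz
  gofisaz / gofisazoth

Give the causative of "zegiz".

zeolgiz

"zegiz" has 2 vowels. The stems with 2 vowels (butuz → buoltuz, dapuz → daolpuz, kipvel → kiolpvel) insert -ol- after the first vowel.
So zegiz → zeolgiz.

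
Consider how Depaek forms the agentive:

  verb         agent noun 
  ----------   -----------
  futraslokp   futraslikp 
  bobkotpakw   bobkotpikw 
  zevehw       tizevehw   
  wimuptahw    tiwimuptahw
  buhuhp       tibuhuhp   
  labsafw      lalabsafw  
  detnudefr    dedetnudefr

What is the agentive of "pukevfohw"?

tipukevfohw

bobkotpakw and zevehw both end in -w yet inflect differently (bobkotpikw, tizevehw), so the final letter is not what conditions the rule; the second-to-last letter is.
"pukevfohw" has second-to-last letter 'h'. The stems whose second-to-last letter is 'h' (zevehw → tizevehw, wimuptahw → tiwimuptahw, buhuhp → tibuhuhp) add the prefix ti-.
So pukevfohw → tipukevfohw.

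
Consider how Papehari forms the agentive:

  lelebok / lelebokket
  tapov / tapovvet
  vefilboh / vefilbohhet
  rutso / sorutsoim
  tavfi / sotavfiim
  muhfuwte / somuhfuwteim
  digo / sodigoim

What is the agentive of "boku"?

sobokuim

"boku" ends in a vowel. The stems ending in a vowel (rutso → sorutsoim, tavfi → sotavfiim, muhfuwte → somuhfuwteim) add so- … -im around the stem.
So boku → sobokuim.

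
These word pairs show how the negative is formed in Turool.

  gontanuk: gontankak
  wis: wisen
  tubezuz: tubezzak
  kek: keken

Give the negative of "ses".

"ses" has 1 vowel. The stems with 1 vowel (wis → wisen, kek → keken) add -en.
So ses → sesen.

sesen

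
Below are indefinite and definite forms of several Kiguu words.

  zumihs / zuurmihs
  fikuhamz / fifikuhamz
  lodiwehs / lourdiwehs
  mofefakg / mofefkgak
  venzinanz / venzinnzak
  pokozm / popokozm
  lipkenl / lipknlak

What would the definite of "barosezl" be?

venzinanz and fikuhamz both end in -z yet inflect differently (venzinnzak, fifikuhamz), so the final letter is not what conditions the rule; the second-to-last letter is.
"barosezl" has second-to-last letter 'z'. The one such stem in the data (pokozm → popokozm) repeats the first consonant+vowel as a prefix (as does fikuhamz), so the same rule applies.
The other patterns: stems whose second-to-last letter is 'h' insert -ur- after the first vowel; stems whose second-to-last letter is 'k' or 'n' delete the last vowel and add -ak.
So barosezl → babarosezl.

babarosezl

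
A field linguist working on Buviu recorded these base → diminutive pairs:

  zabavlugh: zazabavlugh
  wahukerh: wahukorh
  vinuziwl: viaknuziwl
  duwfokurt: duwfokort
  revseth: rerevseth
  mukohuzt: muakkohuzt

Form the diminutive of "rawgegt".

"rawgegt" has second-to-last letter 'g'. The one such stem in the data (zabavlugh → zazabavlugh) repeats the first consonant+vowel as a prefix (as does revseth), so the same rule applies.
So rawgegt → rarawgegt.

rarawgegt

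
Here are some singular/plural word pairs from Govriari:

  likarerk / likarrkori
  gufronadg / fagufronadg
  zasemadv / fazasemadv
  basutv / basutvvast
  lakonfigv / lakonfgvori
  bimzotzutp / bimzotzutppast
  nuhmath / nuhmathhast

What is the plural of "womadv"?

basutv and lakonfigv both end in -v yet inflect differently (basutvvast, lakonfgvori), so the final letter is not what conditions the rule; the second-to-last letter is.
"womadv" has second-to-last letter 'd'. The stems whose second-to-last letter is 'd' (zasemadv → fazasemadv, gufronadg → fagufronadg) add the prefix fa-.
The other patterns: stems whose second-to-last letter is 't' double the final consonant and add -ast; stems whose second-to-last letter is 'g' or 'r' delete the last vowel and add -ori.
So womadv → fawomadv.

fawomadv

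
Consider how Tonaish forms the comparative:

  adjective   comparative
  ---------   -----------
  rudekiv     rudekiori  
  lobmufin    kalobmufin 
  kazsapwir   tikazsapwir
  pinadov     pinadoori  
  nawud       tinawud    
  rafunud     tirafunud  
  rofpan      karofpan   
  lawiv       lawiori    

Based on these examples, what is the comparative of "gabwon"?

kagabwon

lobmufin and lawiv both have last vowel 'i' yet inflect differently (kalobmufin, lawiori), so the last vowel is not what conditions the rule; the final letter is.
"gabwon" ends in -n. The stems ending in -n (rofpan → karofpan, lobmufin → kalobmufin) add the prefix ka-.
So gabwon → kagabwon.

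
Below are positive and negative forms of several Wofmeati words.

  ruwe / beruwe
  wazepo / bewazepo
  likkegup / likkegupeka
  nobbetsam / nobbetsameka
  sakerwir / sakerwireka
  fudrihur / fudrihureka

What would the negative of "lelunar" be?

wazepo and fudrihur both have 3 vowels yet inflect differently (bewazepo, fudrihureka), so the number of vowels is not what conditions the rule; whether the stem ends in a vowel or a consonant is.
"lelunar" ends in a consonant. The stems ending in a consonant (fudrihur → fudrihureka, likkegup → likkegupeka, sakerwir → sakerwireka) add -eka.
The other pattern: stems ending in a vowel add the prefix be-.
So lelunar → lelunareka.

lelunareka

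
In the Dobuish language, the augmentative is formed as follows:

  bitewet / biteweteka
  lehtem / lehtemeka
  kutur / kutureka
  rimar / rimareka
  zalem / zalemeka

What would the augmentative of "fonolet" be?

Every pair shown (bitewet → biteweteka, lehtem → lehtemeka, kutur → kutureka, …) follows the same rule: add -eka.
So fonolet → fonoleteka.

fonoleteka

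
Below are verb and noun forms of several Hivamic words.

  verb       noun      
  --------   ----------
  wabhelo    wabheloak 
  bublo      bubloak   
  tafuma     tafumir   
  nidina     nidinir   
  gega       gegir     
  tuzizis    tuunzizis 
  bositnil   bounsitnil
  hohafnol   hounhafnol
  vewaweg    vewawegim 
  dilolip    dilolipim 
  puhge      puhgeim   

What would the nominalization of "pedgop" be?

pedgopim

wabhelo and hohafnol both have last vowel 'o' yet inflect differently (wabheloak, hounhafnol), so the last vowel is not what conditions the rule; the final letter is.
"pedgop" ends in -p. The one such stem in the data (dilolip → dilolipim) adds -im, so the same rule applies.
So pedgop → pedgopim.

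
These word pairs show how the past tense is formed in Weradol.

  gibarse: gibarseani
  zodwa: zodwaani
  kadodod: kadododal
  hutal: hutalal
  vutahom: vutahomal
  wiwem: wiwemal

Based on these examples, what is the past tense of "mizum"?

mizumal

zodwa and hutal both have last vowel 'a' yet inflect differently (zodwaani, hutalal), so the last vowel is not what conditions the rule; whether the stem ends in a vowel or a consonant is.
"mizum" ends in a consonant. The stems ending in a consonant (kadodod → kadododal, hutal → hutalal, vutahom → vutahomal) add -al.
So mizum → mizumal.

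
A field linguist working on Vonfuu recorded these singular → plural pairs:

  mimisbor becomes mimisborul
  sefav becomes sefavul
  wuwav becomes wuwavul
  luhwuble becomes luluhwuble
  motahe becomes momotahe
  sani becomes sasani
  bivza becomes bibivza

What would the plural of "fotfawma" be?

fofotfawma

sefav and bivza both have last vowel 'a' yet inflect differently (sefavul, bibivza), so the last vowel is not what conditions the rule; whether the stem ends in a vowel or a consonant is.
"fotfawma" ends in a vowel. The stems ending in a vowel (luhwuble → luluhwuble, motahe → momotahe, sani → sasani) repeat the first consonant+vowel as a prefix.
The other pattern: stems ending in a consonant add -ul.
So fotfawma → fofotfawma.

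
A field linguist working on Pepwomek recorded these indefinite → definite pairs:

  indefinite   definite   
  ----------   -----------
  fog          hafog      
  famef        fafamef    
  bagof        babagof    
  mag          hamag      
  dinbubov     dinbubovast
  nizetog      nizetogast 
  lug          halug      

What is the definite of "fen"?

lug and nizetog both end in -g yet inflect differently (halug, nizetogast), so the final letter is not what conditions the rule; the number of vowels is.
"fen" has 1 vowel. The stems with 1 vowel (lug → halug, fog → hafog, mag → hamag) add the prefix ha-.
The other patterns: stems with 2 vowels repeat the first consonant+vowel as a prefix; stems with 3 vowels add -ast.
So fen → hafen.

hafen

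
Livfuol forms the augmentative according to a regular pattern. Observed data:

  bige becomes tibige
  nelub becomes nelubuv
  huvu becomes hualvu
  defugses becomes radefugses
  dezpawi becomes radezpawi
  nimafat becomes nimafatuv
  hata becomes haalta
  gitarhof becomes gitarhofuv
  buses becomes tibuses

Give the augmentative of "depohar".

defugses and buses both end in -s yet inflect differently (radefugses, tibuses), so the final letter is not what conditions the rule; the first letter is.
"depohar" begins with d-. The stems beginning with d- (defugses → radefugses, dezpawi → radezpawi) add the prefix ra-.
The other patterns: stems beginning with g- or n- add -uv; stems beginning with h- insert -al- after the first vowel; stems beginning with b- add the prefix ti-.
So depohar → radepohar.

radepohar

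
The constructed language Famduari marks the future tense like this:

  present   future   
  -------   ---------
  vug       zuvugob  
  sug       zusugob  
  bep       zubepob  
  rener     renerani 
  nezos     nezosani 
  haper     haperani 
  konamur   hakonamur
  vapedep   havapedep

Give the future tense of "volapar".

rener and konamur both end in -r yet inflect differently (renerani, hakonamur), so the final letter is not what conditions the rule; the number of vowels is.
"volapar" has 3 vowels. The stems with 3 vowels (konamur → hakonamur, vapedep → havapedep) add the prefix ha-.
The other patterns: stems with 1 vowel add zu- … -ob around the stem; stems with 2 vowels add -ani.
So volapar → havolapar.

havolapar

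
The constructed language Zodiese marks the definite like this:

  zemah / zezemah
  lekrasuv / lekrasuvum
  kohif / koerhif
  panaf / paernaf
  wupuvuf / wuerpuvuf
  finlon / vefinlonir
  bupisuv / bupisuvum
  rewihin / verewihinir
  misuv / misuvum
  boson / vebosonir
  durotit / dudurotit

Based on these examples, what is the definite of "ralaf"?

lekrasuv and wupuvuf both have last vowel 'u' yet inflect differently (lekrasuvum, wuerpuvuf), so the last vowel is not what conditions the rule; the final letter is.
"ralaf" ends in -f. The stems ending in -f (panaf → paernaf, wupuvuf → wuerpuvuf, kohif → koerhif) insert -er- after the first vowel.
The other patterns: stems ending in -v add -um; stems ending in -n add ve- … -ir around the stem; stems ending in -h or -t repeat the first consonant+vowel as a prefix.
So ralaf → raerlaf.

raerlaf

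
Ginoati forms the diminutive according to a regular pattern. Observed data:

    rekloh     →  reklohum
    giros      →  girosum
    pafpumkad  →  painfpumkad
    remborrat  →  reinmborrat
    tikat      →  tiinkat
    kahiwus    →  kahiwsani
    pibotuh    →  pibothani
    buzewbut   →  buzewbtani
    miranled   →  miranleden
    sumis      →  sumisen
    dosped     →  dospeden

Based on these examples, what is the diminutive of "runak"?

giros and kahiwus both end in -s yet inflect differently (girosum, kahiwsani), so the final letter is not what conditions the rule; the last vowel is.
"runak" has last vowel 'a'. The stems whose last vowel is 'a' (pafpumkad → painfpumkad, remborrat → reinmborrat, tikat → tiinkat) insert -in- after the first vowel.
The other patterns: stems whose last vowel is 'o' add -um; stems whose last vowel is 'u' delete the last vowel and add -ani; stems whose last vowel is 'e' or 'i' add -en.
So runak → ruinnak.

ruinnak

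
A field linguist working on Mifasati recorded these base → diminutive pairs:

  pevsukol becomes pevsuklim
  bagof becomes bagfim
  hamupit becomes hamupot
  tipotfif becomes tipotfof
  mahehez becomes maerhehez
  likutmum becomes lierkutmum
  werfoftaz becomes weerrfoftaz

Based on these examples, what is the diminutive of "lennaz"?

leernnaz

bagof and tipotfif both end in -f yet inflect differently (bagfim, tipotfof), so the final letter is not what conditions the rule; the last vowel is.
"lennaz" has last vowel 'a'. The one such stem in the data (werfoftaz → weerrfoftaz) inserts -er- after the first vowel (as do mahehez, likutmum), so the same rule applies.
The other patterns: stems whose last vowel is 'o' delete the last vowel and add -im; stems whose last vowel is 'i' change the last vowel to 'o'.
So lennaz → leernnaz.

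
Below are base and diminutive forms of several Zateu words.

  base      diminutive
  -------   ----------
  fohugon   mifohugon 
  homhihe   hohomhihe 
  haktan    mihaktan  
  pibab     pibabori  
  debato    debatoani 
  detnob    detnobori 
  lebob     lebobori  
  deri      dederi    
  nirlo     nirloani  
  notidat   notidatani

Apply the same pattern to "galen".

migalen

"galen" ends in -n. The stems ending in -n (haktan → mihaktan, fohugon → mifohugon) add the prefix mi-.
So galen → migalen.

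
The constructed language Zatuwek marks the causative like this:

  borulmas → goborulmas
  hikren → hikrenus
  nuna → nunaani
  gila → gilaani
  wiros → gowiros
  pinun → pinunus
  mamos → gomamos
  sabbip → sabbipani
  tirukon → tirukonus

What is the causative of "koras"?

gokoras

"koras" ends in -s. The stems ending in -s (mamos → gomamos, wiros → gowiros, borulmas → goborulmas) add the prefix go-.
The other patterns: stems ending in -n add -us; stems ending in -a or -p add -ani.
So koras → gokoras.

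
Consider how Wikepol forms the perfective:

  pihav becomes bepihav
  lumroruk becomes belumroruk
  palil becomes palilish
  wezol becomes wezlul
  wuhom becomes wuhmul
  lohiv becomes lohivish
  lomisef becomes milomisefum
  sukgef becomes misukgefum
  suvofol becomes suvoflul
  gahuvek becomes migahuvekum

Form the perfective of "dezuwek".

midezuwekum

gahuvek and lumroruk both end in -k yet inflect differently (migahuvekum, belumroruk), so the final letter is not what conditions the rule; the last vowel is.
"dezuwek" has last vowel 'e'. The stems whose last vowel is 'e' (lomisef → milomisefum, gahuvek → migahuvekum, sukgef → misukgefum) add mi- … -um around the stem.
The other patterns: stems whose last vowel is 'i' add -ish; stems whose last vowel is 'a' or 'u' add the prefix be-; stems whose last vowel is 'o' delete the last vowel and add -ul.
So dezuwek → midezuwekum.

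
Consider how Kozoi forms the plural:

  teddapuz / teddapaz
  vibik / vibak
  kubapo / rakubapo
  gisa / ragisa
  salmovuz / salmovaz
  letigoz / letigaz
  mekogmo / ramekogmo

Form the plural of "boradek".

letigoz and mekogmo both have last vowel 'o' yet inflect differently (letigaz, ramekogmo), so the last vowel is not what conditions the rule; whether the stem ends in a vowel or a consonant is.
"boradek" ends in a consonant. The stems ending in a consonant (letigoz → letigaz, salmovuz → salmovaz, vibik → vibak) change the last vowel to 'a'.
The other pattern: stems ending in a vowel add the prefix ra-.
So boradek → boradak.

boradak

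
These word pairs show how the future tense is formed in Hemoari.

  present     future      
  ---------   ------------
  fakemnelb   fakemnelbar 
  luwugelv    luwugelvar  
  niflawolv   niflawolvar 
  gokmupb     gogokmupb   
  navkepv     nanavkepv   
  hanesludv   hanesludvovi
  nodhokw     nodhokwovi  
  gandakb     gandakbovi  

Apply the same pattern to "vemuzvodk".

"vemuzvodk" has second-to-last letter 'd'. The one such stem in the data (hanesludv → hanesludvovi) adds -ovi, so the same rule applies.
The other patterns: stems whose second-to-last letter is 'l' add -ar; stems whose second-to-last letter is 'p' repeat the first consonant+vowel as a prefix.
So vemuzvodk → vemuzvodkovi.

vemuzvodkovi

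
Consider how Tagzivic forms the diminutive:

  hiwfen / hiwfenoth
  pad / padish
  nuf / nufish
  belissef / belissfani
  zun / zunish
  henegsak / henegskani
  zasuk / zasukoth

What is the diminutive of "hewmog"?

zun and hiwfen both end in -n yet inflect differently (zunish, hiwfenoth), so the final letter is not what conditions the rule; the number of vowels is.
"hewmog" has 2 vowels. The stems with 2 vowels (hiwfen → hiwfenoth, zasuk → zasukoth) add -oth.
The other patterns: stems with 1 vowel add -ish; stems with 3 vowels delete the last vowel and add -ani.
So hewmog → hewmogoth.

hewmogoth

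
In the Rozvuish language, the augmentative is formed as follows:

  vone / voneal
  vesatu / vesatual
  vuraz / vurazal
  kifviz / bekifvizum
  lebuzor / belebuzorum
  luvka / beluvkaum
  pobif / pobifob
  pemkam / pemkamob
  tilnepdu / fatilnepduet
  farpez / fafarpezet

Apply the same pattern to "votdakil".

votdakilal

vuraz and kifviz both end in -z yet inflect differently (vurazal, bekifvizum), so the final letter is not what conditions the rule; the first letter is.
"votdakil" begins with v-. The stems beginning with v- (vone → voneal, vesatu → vesatual, vuraz → vurazal) add -al.
So votdakil → votdakilal.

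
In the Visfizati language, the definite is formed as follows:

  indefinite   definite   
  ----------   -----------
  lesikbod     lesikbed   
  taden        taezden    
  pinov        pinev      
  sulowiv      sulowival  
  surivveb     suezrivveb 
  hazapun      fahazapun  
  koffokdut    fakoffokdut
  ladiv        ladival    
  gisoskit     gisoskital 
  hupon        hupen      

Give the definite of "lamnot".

lamnet

taden and hazapun both end in -n yet inflect differently (taezden, fahazapun), so the final letter is not what conditions the rule; the last vowel is.
"lamnot" has last vowel 'o'. The stems whose last vowel is 'o' (lesikbod → lesikbed, pinov → pinev, hupon → hupen) change the last vowel to 'e'.
The other patterns: stems whose last vowel is 'e' insert -ez- after the first vowel; stems whose last vowel is 'u' add the prefix fa-; stems whose last vowel is 'i' add -al.
So lamnot → lamnet.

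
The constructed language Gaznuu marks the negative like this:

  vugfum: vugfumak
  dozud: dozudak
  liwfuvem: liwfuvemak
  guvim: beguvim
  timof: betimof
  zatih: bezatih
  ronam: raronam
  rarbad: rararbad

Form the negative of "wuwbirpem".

"wuwbirpem" has last vowel 'e'. The one such stem in the data (liwfuvem → liwfuvemak) adds -ak, so the same rule applies.
The other patterns: stems whose last vowel is 'i' or 'o' add the prefix be-; stems whose last vowel is 'a' add the prefix ra-.
So wuwbirpem → wuwbirpemak.

wuwbirpemak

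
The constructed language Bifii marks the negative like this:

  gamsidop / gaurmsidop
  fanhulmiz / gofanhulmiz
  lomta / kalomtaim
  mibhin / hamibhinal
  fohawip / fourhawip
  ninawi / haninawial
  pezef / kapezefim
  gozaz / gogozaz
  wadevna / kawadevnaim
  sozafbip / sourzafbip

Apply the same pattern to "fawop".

faurwop

"fawop" ends in -p. The stems ending in -p (gamsidop → gaurmsidop, fohawip → fourhawip, sozafbip → sourzafbip) insert -ur- after the first vowel.
The other patterns: stems ending in -z add the prefix go-; stems ending in -i or -n add ha- … -al around the stem; stems ending in -a or -f add ka- … -im around the stem.
So fawop → faurwop.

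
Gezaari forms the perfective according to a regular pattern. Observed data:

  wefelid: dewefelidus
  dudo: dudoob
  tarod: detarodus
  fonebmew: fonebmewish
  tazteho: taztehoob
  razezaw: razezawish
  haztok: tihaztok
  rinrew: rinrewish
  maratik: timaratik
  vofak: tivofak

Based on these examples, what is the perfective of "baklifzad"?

"baklifzad" ends in -d. The stems ending in -d (wefelid → dewefelidus, tarod → detarodus) add de- … -us around the stem.
So baklifzad → debaklifzadus.

debaklifzadus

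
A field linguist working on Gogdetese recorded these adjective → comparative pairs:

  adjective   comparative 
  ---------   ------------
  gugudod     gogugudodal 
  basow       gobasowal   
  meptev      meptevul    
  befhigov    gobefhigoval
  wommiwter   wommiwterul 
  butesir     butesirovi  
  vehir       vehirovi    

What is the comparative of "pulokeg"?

pulokegul

befhigov and meptev both end in -v yet inflect differently (gobefhigoval, meptevul), so the final letter is not what conditions the rule; the last vowel is.
"pulokeg" has last vowel 'e'. The stems whose last vowel is 'e' (meptev → meptevul, wommiwter → wommiwterul) add -ul.
The other patterns: stems whose last vowel is 'i' add -ovi; stems whose last vowel is 'o' add go- … -al around the stem.
So pulokeg → pulokegul.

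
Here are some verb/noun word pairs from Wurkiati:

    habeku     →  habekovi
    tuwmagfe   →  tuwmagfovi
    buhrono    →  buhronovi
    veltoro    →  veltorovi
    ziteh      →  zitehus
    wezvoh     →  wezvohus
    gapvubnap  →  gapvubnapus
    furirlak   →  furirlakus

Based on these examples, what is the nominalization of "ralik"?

tuwmagfe and ziteh both have last vowel 'e' yet inflect differently (tuwmagfovi, zitehus), so the last vowel is not what conditions the rule; whether the stem ends in a vowel or a consonant is.
"ralik" ends in a consonant. The stems ending in a consonant (ziteh → zitehus, wezvoh → wezvohus, gapvubnap → gapvubnapus) add -us.
The other pattern: stems ending in a vowel drop the final letter and add -ovi.
So ralik → ralikus.

ralikus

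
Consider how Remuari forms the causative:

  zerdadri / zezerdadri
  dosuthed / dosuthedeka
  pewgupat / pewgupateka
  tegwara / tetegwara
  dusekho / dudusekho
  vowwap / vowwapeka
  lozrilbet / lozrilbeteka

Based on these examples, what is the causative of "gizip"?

gizipeka

vowwap and tegwara both have last vowel 'a' yet inflect differently (vowwapeka, tetegwara), so the last vowel is not what conditions the rule; whether the stem ends in a vowel or a consonant is.
"gizip" ends in a consonant. The stems ending in a consonant (vowwap → vowwapeka, dosuthed → dosuthedeka, pewgupat → pewgupateka) add -eka.
The other pattern: stems ending in a vowel repeat the first consonant+vowel as a prefix.
So gizip → gizipeka.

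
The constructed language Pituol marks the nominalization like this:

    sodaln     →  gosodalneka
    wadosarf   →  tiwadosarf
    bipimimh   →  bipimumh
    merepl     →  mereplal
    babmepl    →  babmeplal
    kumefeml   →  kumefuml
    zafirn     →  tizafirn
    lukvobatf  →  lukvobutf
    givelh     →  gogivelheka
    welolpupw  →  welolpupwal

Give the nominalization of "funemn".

funumn

"funemn" has second-to-last letter 'm'. The stems whose second-to-last letter is 'm' (bipimimh → bipimumh, kumefeml → kumefuml) change the last vowel to 'u'.
So funemn → funumn.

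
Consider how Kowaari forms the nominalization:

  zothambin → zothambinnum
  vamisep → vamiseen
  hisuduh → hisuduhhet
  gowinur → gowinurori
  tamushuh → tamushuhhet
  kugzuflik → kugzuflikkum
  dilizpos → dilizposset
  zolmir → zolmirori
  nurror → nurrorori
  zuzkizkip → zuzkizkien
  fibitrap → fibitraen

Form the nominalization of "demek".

demekkum

"demek" ends in -k. The one such stem in the data (kugzuflik → kugzuflikkum) doubles the final consonant and adds -um (as does zothambin), so the same rule applies.
The other patterns: stems ending in -p drop the final letter and add -en; stems ending in -r add -ori; stems ending in -h or -s double the final consonant and add -et.
So demek → demekkum.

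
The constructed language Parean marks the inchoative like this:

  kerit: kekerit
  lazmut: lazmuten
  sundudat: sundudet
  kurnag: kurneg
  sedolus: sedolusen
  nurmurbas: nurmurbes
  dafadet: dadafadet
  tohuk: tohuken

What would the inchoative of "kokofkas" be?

nurmurbas and sedolus both end in -s yet inflect differently (nurmurbes, sedolusen), so the final letter is not what conditions the rule; the last vowel is.
"kokofkas" has last vowel 'a'. The stems whose last vowel is 'a' (sundudat → sundudet, nurmurbas → nurmurbes, kurnag → kurneg) change the last vowel to 'e'.
So kokofkas → kokofkes.

kokofkes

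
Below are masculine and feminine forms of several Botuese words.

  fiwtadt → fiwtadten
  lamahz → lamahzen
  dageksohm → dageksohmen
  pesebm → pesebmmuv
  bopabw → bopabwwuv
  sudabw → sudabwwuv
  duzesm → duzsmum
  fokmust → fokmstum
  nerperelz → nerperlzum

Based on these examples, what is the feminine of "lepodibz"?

dageksohm and pesebm both end in -m yet inflect differently (dageksohmen, pesebmmuv), so the final letter is not what conditions the rule; the second-to-last letter is.
"lepodibz" has second-to-last letter 'b'. The stems whose second-to-last letter is 'b' (pesebm → pesebmmuv, bopabw → bopabwwuv, sudabw → sudabwwuv) double the final consonant and add -uv.
So lepodibz → lepodibzzuv.

lepodibzzuv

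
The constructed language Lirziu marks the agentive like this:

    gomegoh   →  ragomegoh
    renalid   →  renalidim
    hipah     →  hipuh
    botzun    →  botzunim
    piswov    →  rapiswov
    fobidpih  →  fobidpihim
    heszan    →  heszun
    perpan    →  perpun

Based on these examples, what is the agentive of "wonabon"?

fobidpih and gomegoh both end in -h yet inflect differently (fobidpihim, ragomegoh), so the final letter is not what conditions the rule; the last vowel is.
"wonabon" has last vowel 'o'. The stems whose last vowel is 'o' (piswov → rapiswov, gomegoh → ragomegoh) add the prefix ra-.
So wonabon → rawonabon.

rawonabon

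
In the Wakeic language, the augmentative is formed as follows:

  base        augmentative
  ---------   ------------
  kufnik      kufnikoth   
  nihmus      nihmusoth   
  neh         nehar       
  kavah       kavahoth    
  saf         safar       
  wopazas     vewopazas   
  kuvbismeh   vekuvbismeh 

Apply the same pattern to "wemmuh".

wemmuhoth

neh and kavah both end in -h yet inflect differently (nehar, kavahoth), so the final letter is not what conditions the rule; the number of vowels is.
"wemmuh" has 2 vowels. The stems with 2 vowels (nihmus → nihmusoth, kufnik → kufnikoth, kavah → kavahoth) add -oth.
So wemmuh → wemmuhoth.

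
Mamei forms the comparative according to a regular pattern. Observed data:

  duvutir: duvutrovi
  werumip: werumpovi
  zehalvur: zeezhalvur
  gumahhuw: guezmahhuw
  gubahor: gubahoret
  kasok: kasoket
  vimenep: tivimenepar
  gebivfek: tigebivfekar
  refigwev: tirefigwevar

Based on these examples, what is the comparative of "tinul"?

tieznul

duvutir and zehalvur both end in -r yet inflect differently (duvutrovi, zeezhalvur), so the final letter is not what conditions the rule; the last vowel is.
"tinul" has last vowel 'u'. The stems whose last vowel is 'u' (zehalvur → zeezhalvur, gumahhuw → guezmahhuw) insert -ez- after the first vowel.
The other patterns: stems whose last vowel is 'i' delete the last vowel and add -ovi; stems whose last vowel is 'o' add -et; stems whose last vowel is 'e' add ti- … -ar around the stem.
So tinul → tieznul.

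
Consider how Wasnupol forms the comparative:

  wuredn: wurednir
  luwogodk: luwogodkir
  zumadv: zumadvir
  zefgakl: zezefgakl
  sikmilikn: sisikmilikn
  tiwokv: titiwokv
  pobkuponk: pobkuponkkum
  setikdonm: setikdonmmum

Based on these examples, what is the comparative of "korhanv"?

korhanvvum

"korhanv" has second-to-last letter 'n'. The stems whose second-to-last letter is 'n' (pobkuponk → pobkuponkkum, setikdonm → setikdonmmum) double the final consonant and add -um.
So korhanv → korhanvvum.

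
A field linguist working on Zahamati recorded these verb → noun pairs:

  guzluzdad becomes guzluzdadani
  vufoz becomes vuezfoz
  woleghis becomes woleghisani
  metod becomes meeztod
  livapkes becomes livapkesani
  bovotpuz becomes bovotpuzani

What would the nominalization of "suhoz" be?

suezhoz

guzluzdad and metod both end in -d yet inflect differently (guzluzdadani, meeztod), so the final letter is not what conditions the rule; the number of vowels is.
"suhoz" has 2 vowels. The stems with 2 vowels (metod → meeztod, vufoz → vuezfoz) insert -ez- after the first vowel.
The other pattern: stems with 3 vowels add -ani.
So suhoz → suezhoz.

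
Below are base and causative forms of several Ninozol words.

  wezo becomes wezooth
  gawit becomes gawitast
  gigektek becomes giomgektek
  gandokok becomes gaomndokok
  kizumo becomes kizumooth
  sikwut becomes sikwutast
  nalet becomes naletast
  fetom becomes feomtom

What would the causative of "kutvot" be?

kutvotast

nalet and gigektek both have last vowel 'e' yet inflect differently (naletast, giomgektek), so the last vowel is not what conditions the rule; the final letter is.
"kutvot" ends in -t. The stems ending in -t (gawit → gawitast, sikwut → sikwutast, nalet → naletast) add -ast.
The other patterns: stems ending in -o add -oth; stems ending in -k or -m insert -om- after the first vowel.
So kutvot → kutvotast.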